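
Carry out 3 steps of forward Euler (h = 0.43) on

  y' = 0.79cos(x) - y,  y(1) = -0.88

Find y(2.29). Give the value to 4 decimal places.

-0.1730

Euler: y_{n+1} = y_n + h·f(x_n, y_n).
x=1.000000, y=-0.880000: f=1.306839 → y ← -0.880000 + 0.43·1.306839 = -0.318059
x=1.430000, y=-0.318059: f=0.428921 → y ← -0.318059 + 0.43·0.428921 = -0.133623
x=1.860000, y=-0.133623: f=-0.091676 → y ← -0.133623 + 0.43·(-0.091676) = -0.173044
y(2.29) ≈ -0.1730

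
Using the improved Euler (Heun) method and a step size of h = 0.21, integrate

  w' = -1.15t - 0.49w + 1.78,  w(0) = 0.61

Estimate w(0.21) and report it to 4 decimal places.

0.8797

Heun: k1 = f(t_n, w_n); k2 = f(t_n + h, w_n + h·k1); w_{n+1} = w_n + (h/2)·(k1 + k2).
t=0.000000, w=0.610000:
  k1 = f(0.000000, 0.610000) = 1.481100
  k2 = f(0.210000, 0.921031) = 1.087195
  w ← 0.610000 + (0.21/2)·(1.481100 + 1.087195) = 0.879671
w(0.21) ≈ 0.8797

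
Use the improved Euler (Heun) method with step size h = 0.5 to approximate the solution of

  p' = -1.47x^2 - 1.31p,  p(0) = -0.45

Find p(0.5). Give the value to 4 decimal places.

-0.3437

Heun: k1 = f(x_n, p_n); k2 = f(x_n + h, p_n + h·k1); p_{n+1} = p_n + (h/2)·(k1 + k2).
x=0.000000, p=-0.450000:
  k1 = f(0.000000, -0.450000) = 0.589500
  k2 = f(0.500000, -0.155250) = -0.164122
  p ← -0.450000 + (0.5/2)·(0.589500 + (-0.164122)) = -0.343656
p(0.5) ≈ -0.3437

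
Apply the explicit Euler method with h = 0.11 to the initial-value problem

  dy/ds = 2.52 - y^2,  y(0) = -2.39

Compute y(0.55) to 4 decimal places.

-9.3861

Euler: y_{n+1} = y_n + h·f(s_n, y_n).
s=0.000000, y=-2.390000: f=-3.192100 → y ← -2.390000 + 0.11·(-3.192100) = -2.741131
s=0.110000, y=-2.741131: f=-4.993799 → y ← -2.741131 + 0.11·(-4.993799) = -3.290449
s=0.220000, y=-3.290449: f=-8.307054 → y ← -3.290449 + 0.11·(-8.307054) = -4.204225
s=0.330000, y=-4.204225: f=-15.155507 → y ← -4.204225 + 0.11·(-15.155507) = -5.871331
s=0.440000, y=-5.871331: f=-31.952523 → y ← -5.871331 + 0.11·(-31.952523) = -9.386108
y(0.55) ≈ -9.3861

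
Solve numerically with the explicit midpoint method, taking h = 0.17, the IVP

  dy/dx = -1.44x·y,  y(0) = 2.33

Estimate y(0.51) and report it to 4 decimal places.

Midpoint: k1 = f(x_n, y_n); k2 = f(x_n + h/2, y_n + (h/2)·k1); y_{n+1} = y_n + h·k2.
x=0.000000, y=2.330000:
  k1 = f(0.000000, 2.330000) = 0.000000
  k2 = f(0.085000, 2.330000) = -0.285192
  y ← 2.330000 + 0.17·(-0.285192) = 2.281517
x=0.170000, y=2.281517:
  k1 = f(0.170000, 2.281517) = -0.558515
  k2 = f(0.255000, 2.234044) = -0.820341
  y ← 2.281517 + 0.17·(-0.820341) = 2.142059
x=0.340000, y=2.142059:
  k1 = f(0.340000, 2.142059) = -1.048752
  k2 = f(0.425000, 2.052915) = -1.256384
  y ← 2.142059 + 0.17·(-1.256384) = 1.928474
y(0.51) ≈ 1.9285

1.9285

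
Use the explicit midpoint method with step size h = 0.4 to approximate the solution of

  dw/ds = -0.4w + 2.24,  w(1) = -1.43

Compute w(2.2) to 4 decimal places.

1.2399

Midpoint: k1 = f(s_n, w_n); k2 = f(s_n + h/2, w_n + (h/2)·k1); w_{n+1} = w_n + h·k2.
s=1.000000, w=-1.430000:
  k1 = f(1.000000, -1.430000) = 2.812000
  k2 = f(1.200000, -0.867600) = 2.587040
  w ← -1.430000 + 0.4·2.587040 = -0.395184
s=1.400000, w=-0.395184:
  k1 = f(1.400000, -0.395184) = 2.398074
  k2 = f(1.600000, 0.084431) = 2.206228
  w ← -0.395184 + 0.4·2.206228 = 0.487307
s=1.800000, w=0.487307:
  k1 = f(1.800000, 0.487307) = 2.045077
  k2 = f(2.000000, 0.896323) = 1.881471
  w ← 0.487307 + 0.4·1.881471 = 1.239895
w(2.2) ≈ 1.2399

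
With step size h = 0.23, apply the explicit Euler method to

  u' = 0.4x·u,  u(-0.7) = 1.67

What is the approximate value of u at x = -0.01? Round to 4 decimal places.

Euler: u_{n+1} = u_n + h·f(x_n, u_n).
x=-0.700000, u=1.670000: f=-0.467600 → u ← 1.670000 + 0.23·(-0.467600) = 1.562452
x=-0.470000, u=1.562452: f=-0.293741 → u ← 1.562452 + 0.23·(-0.293741) = 1.494892
x=-0.240000, u=1.494892: f=-0.143510 → u ← 1.494892 + 0.23·(-0.143510) = 1.461884
u(-0.01) ≈ 1.4619

1.4619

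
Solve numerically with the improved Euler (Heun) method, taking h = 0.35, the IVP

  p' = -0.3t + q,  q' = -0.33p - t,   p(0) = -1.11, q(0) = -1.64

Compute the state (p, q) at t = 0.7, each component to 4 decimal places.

Heun on (p,q): k1 = f(t_n, state_n); k2 = f(t_n + h, state_n + h·k1); state_{n+1} = state_n + (h/2)·(k1 + k2).
0.000000: (-1.110000, -1.640000)
  k1 = (-1.640000, 0.366300)
  predictor → (-1.684000, -1.511795)
  k2 = (-1.616795, 0.205720)
  → (-1.679939, -1.539896)
0.350000: (-1.679939, -1.539896)
  k1 = (-1.644896, 0.204380)
  predictor → (-2.255653, -1.468364)
  k2 = (-1.678364, 0.044365)
  → (-2.261510, -1.496366)
(p(0.7), q(0.7)) ≈ (-2.2615, -1.4964)

-2.2615, -1.4964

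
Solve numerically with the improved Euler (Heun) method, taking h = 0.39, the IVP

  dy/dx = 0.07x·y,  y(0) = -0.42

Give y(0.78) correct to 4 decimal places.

-0.4290

Heun: k1 = f(x_n, y_n); k2 = f(x_n + h, y_n + h·k1); y_{n+1} = y_n + (h/2)·(k1 + k2).
x=0.000000, y=-0.420000:
  k1 = f(0.000000, -0.420000) = 0.000000
  k2 = f(0.390000, -0.420000) = -0.011466
  y ← -0.420000 + (0.39/2)·(0.000000 + (-0.011466)) = -0.422236
x=0.390000, y=-0.422236:
  k1 = f(0.390000, -0.422236) = -0.011527
  k2 = f(0.780000, -0.426731) = -0.023300
  y ← -0.422236 + (0.39/2)·(-0.011527 + (-0.023300)) = -0.429027
y(0.78) ≈ -0.4290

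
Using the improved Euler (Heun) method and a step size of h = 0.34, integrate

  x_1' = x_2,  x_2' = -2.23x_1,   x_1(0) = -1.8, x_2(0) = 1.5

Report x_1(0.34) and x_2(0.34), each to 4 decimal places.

-1.0580, 2.6714

Heun on (x_1,x_2): k1 = f(t_n, state_n); k2 = f(t_n + h, state_n + h·k1); state_{n+1} = state_n + (h/2)·(k1 + k2).
0.000000: (-1.800000, 1.500000)
  k1 = (1.500000, 4.014000)
  predictor → (-1.290000, 2.864760)
  k2 = (2.864760, 2.876700)
  → (-1.057991, 2.671419)
(x_1(0.34), x_2(0.34)) ≈ (-1.0580, 2.6714)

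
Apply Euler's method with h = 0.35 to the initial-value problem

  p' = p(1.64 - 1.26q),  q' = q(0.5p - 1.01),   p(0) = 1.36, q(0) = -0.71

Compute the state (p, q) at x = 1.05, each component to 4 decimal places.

Euler on (p,q): p_{n+1} = p_n + h·p', q_{n+1} = q_n + h·q'.
0.000000: (1.360000, -0.710000); f=(3.447056, 0.234300) → (2.566470, -0.627995)
0.350000: (2.566470, -0.627995); f=(6.239790, -0.171590) → (4.750396, -0.688052)
0.700000: (4.750396, -0.688052); f=(11.908981, -0.939327) → (8.918540, -1.016816)
(p(1.05), q(1.05)) ≈ (8.9185, -1.0168)

8.9185, -1.0168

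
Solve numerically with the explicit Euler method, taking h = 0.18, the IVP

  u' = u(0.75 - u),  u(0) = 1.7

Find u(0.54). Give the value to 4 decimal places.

Euler: u_{n+1} = u_n + h·f(x_n, u_n).
x=0.000000, u=1.700000: f=-1.615000 → u ← 1.700000 + 0.18·(-1.615000) = 1.409300
x=0.180000, u=1.409300: f=-0.929151 → u ← 1.409300 + 0.18·(-0.929151) = 1.242053
x=0.360000, u=1.242053: f=-0.611155 → u ← 1.242053 + 0.18·(-0.611155) = 1.132045
u(0.54) ≈ 1.1320

1.1320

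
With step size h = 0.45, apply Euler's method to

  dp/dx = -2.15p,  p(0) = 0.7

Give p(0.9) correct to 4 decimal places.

Euler: p_{n+1} = p_n + h·f(x_n, p_n).
x=0.000000, p=0.700000: f=-1.505000 → p ← 0.700000 + 0.45·(-1.505000) = 0.022750
x=0.450000, p=0.022750: f=-0.048912 → p ← 0.022750 + 0.45·(-0.048912) = 0.000739
p(0.9) ≈ 0.0007

0.0007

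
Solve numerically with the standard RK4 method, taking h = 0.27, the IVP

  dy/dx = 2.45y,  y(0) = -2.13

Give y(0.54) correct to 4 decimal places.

-7.9877

RK4: k1 = f(x_n, y_n); k2 = f(x_n + h/2, y_n + (h/2)·k1); k3 = f(x_n + h/2, y_n + (h/2)·k2); k4 = f(x_n + h, y_n + h·k3); y_{n+1} = y_n + (h/6)·(k1 + 2k2 + 2k3 + k4).
x=0.000000, y=-2.130000:
  k1 = f(0.000000, -2.130000) = -5.218500
  k2 = f(0.135000, -2.834497) = -6.944519
  k3 = f(0.135000, -3.067510) = -7.515400
  k4 = f(0.270000, -4.159158) = -10.189937
  y ← -2.130000 + (0.27/6)·(k1 + 2k2 + 2k3 + k4) = -4.124772
x=0.270000, y=-4.124772:
  k1 = f(0.270000, -4.124772) = -10.105692
  k2 = f(0.405000, -5.489041) = -13.448150
  k3 = f(0.405000, -5.940273) = -14.553668
  k4 = f(0.540000, -8.054263) = -19.732943
  y ← -4.124772 + (0.27/6)·(k1 + 2k2 + 2k3 + k4) = -7.987675
y(0.54) ≈ -7.9877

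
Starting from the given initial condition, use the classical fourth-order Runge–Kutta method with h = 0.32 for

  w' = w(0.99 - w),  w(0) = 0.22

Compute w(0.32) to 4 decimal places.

0.2789

RK4: k1 = f(s_n, w_n); k2 = f(s_n + h/2, w_n + (h/2)·k1); k3 = f(s_n + h/2, w_n + (h/2)·k2); k4 = f(s_n + h, w_n + h·k3); w_{n+1} = w_n + (h/6)·(k1 + 2k2 + 2k3 + k4).
s=0.000000, w=0.220000:
  k1 = f(0.000000, 0.220000) = 0.169400
  k2 = f(0.160000, 0.247104) = 0.183573
  k3 = f(0.160000, 0.249372) = 0.184692
  k4 = f(0.320000, 0.279101) = 0.198413
  w ← 0.220000 + (0.32/6)·(k1 + 2k2 + 2k3 + k4) = 0.278898
w(0.32) ≈ 0.2789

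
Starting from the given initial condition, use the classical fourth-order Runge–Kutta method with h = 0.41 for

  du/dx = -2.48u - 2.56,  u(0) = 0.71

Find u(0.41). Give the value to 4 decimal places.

RK4: k1 = f(x_n, u_n); k2 = f(x_n + h/2, u_n + (h/2)·k1); k3 = f(x_n + h/2, u_n + (h/2)·k2); k4 = f(x_n + h, u_n + h·k3); u_{n+1} = u_n + (h/6)·(k1 + 2k2 + 2k3 + k4).
x=0.000000, u=0.710000:
  k1 = f(0.000000, 0.710000) = -4.320800
  k2 = f(0.205000, -0.175764) = -2.124105
  k3 = f(0.205000, 0.274558) = -3.240905
  k4 = f(0.410000, -0.618771) = -1.025448
  u ← 0.710000 + (0.41/6)·(k1 + 2k2 + 2k3 + k4) = -0.388545
u(0.41) ≈ -0.3885

-0.3885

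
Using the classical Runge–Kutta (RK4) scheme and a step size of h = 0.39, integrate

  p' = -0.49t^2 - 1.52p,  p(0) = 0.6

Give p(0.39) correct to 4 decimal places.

RK4: k1 = f(t_n, p_n); k2 = f(t_n + h/2, p_n + (h/2)·k1); k3 = f(t_n + h/2, p_n + (h/2)·k2); k4 = f(t_n + h, p_n + h·k3); p_{n+1} = p_n + (h/6)·(k1 + 2k2 + 2k3 + k4).
t=0.000000, p=0.600000:
  k1 = f(0.000000, 0.600000) = -0.912000
  k2 = f(0.195000, 0.422160) = -0.660315
  k3 = f(0.195000, 0.471238) = -0.734915
  k4 = f(0.390000, 0.313383) = -0.550872
  p ← 0.600000 + (0.39/6)·(k1 + 2k2 + 2k3 + k4) = 0.323533
p(0.39) ≈ 0.3235

0.3235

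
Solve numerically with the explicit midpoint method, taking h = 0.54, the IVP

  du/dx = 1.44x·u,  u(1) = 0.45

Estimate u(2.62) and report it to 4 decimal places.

14.9325

Midpoint: k1 = f(x_n, u_n); k2 = f(x_n + h/2, u_n + (h/2)·k1); u_{n+1} = u_n + h·k2.
x=1.000000, u=0.450000:
  k1 = f(1.000000, 0.450000) = 0.648000
  k2 = f(1.270000, 0.624960) = 1.142927
  u ← 0.450000 + 0.54·1.142927 = 1.067180
x=1.540000, u=1.067180:
  k1 = f(1.540000, 1.067180) = 2.366579
  k2 = f(1.810000, 1.706157) = 4.446927
  u ← 1.067180 + 0.54·4.446927 = 3.468521
x=2.080000, u=3.468521:
  k1 = f(2.080000, 3.468521) = 10.388915
  k2 = f(2.350000, 6.273528) = 21.229620
  u ← 3.468521 + 0.54·21.229620 = 14.932516
u(2.62) ≈ 14.9325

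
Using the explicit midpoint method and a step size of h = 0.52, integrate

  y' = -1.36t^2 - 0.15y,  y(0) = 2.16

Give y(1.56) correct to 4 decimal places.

Midpoint: k1 = f(t_n, y_n); k2 = f(t_n + h/2, y_n + (h/2)·k1); y_{n+1} = y_n + h·k2.
t=0.000000, y=2.160000:
  k1 = f(0.000000, 2.160000) = -0.324000
  k2 = f(0.260000, 2.075760) = -0.403300
  y ← 2.160000 + 0.52·(-0.403300) = 1.950284
t=0.520000, y=1.950284:
  k1 = f(0.520000, 1.950284) = -0.660287
  k2 = f(0.780000, 1.778609) = -1.094215
  y ← 1.950284 + 0.52·(-1.094215) = 1.381292
t=1.040000, y=1.381292:
  k1 = f(1.040000, 1.381292) = -1.678170
  k2 = f(1.300000, 0.944968) = -2.440145
  y ← 1.381292 + 0.52·(-2.440145) = 0.112416
y(1.56) ≈ 0.1124

0.1124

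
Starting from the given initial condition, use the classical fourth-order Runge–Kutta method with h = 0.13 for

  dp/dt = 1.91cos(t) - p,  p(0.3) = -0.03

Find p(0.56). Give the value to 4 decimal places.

RK4: k1 = f(t_n, p_n); k2 = f(t_n + h/2, p_n + (h/2)·k1); k3 = f(t_n + h/2, p_n + (h/2)·k2); k4 = f(t_n + h, p_n + h·k3); p_{n+1} = p_n + (h/6)·(k1 + 2k2 + 2k3 + k4).
t=0.300000, p=-0.030000:
  k1 = f(0.300000, -0.030000) = 1.854693
  k2 = f(0.365000, 0.090555) = 1.693621
  k3 = f(0.365000, 0.080085) = 1.704091
  k4 = f(0.430000, 0.191532) = 1.544593
  p ← -0.030000 + (0.13/6)·(k1 + 2k2 + 2k3 + k4) = 0.190885
t=0.430000, p=0.190885:
  k1 = f(0.430000, 0.190885) = 1.545239
  k2 = f(0.495000, 0.291326) = 1.389414
  k3 = f(0.495000, 0.281197) = 1.399543
  k4 = f(0.560000, 0.372826) = 1.245431
  p ← 0.190885 + (0.13/6)·(k1 + 2k2 + 2k3 + k4) = 0.372205
p(0.56) ≈ 0.3722

0.3722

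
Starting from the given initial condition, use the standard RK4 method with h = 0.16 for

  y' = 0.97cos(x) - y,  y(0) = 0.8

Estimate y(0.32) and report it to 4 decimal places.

0.8417

RK4: k1 = f(x_n, y_n); k2 = f(x_n + h/2, y_n + (h/2)·k1); k3 = f(x_n + h/2, y_n + (h/2)·k2); k4 = f(x_n + h, y_n + h·k3); y_{n+1} = y_n + (h/6)·(k1 + 2k2 + 2k3 + k4).
x=0.000000, y=0.800000:
  k1 = f(0.000000, 0.800000) = 0.170000
  k2 = f(0.080000, 0.813600) = 0.153298
  k3 = f(0.080000, 0.812264) = 0.154634
  k4 = f(0.160000, 0.824741) = 0.132869
  y ← 0.800000 + (0.16/6)·(k1 + 2k2 + 2k3 + k4) = 0.824500
x=0.160000, y=0.824500:
  k1 = f(0.160000, 0.824500) = 0.133111
  k2 = f(0.240000, 0.835148) = 0.107049
  k3 = f(0.240000, 0.833063) = 0.109134
  k4 = f(0.320000, 0.841961) = 0.078797
  y ← 0.824500 + (0.16/6)·(k1 + 2k2 + 2k3 + k4) = 0.841680
y(0.32) ≈ 0.8417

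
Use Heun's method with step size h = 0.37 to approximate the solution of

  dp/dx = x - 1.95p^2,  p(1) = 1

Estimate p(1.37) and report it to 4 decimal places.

0.9260

Heun: k1 = f(x_n, p_n); k2 = f(x_n + h, p_n + h·k1); p_{n+1} = p_n + (h/2)·(k1 + k2).
x=1.000000, p=1.000000:
  k1 = f(1.000000, 1.000000) = -0.950000
  k2 = f(1.370000, 0.648500) = 0.549923
  p ← 1.000000 + (0.37/2)·(-0.950000 + 0.549923) = 0.925986
p(1.37) ≈ 0.9260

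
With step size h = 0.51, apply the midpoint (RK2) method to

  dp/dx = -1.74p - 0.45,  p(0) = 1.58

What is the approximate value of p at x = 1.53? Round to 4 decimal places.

Midpoint: k1 = f(x_n, p_n); k2 = f(x_n + h/2, p_n + (h/2)·k1); p_{n+1} = p_n + h·k2.
x=0.000000, p=1.580000:
  k1 = f(0.000000, 1.580000) = -3.199200
  k2 = f(0.255000, 0.764204) = -1.779715
  p ← 1.580000 + 0.51·(-1.779715) = 0.672345
x=0.510000, p=0.672345:
  k1 = f(0.510000, 0.672345) = -1.619881
  k2 = f(0.765000, 0.259276) = -0.901140
  p ← 0.672345 + 0.51·(-0.901140) = 0.212764
x=1.020000, p=0.212764:
  k1 = f(1.020000, 0.212764) = -0.820210
  k2 = f(1.275000, 0.003611) = -0.456283
  p ← 0.212764 + 0.51·(-0.456283) = -0.019940
p(1.53) ≈ -0.0199

-0.0199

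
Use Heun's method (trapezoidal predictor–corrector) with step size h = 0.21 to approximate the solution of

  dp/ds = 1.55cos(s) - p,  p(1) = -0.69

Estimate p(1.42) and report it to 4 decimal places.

-0.2821

Heun: k1 = f(s_n, p_n); k2 = f(s_n + h, p_n + h·k1); p_{n+1} = p_n + (h/2)·(k1 + k2).
s=1.000000, p=-0.690000:
  k1 = f(1.000000, -0.690000) = 1.527469
  k2 = f(1.210000, -0.369232) = 0.916412
  p ← -0.690000 + (0.21/2)·(1.527469 + 0.916412) = -0.433393
s=1.210000, p=-0.433393:
  k1 = f(1.210000, -0.433393) = 0.980573
  k2 = f(1.420000, -0.227472) = 0.460322
  p ← -0.433393 + (0.21/2)·(0.980573 + 0.460322) = -0.282099
p(1.42) ≈ -0.2821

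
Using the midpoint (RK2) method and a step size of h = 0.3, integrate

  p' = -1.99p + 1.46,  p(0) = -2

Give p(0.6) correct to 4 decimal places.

Midpoint: k1 = f(t_n, p_n); k2 = f(t_n + h/2, p_n + (h/2)·k1); p_{n+1} = p_n + h·k2.
t=0.000000, p=-2.000000:
  k1 = f(0.000000, -2.000000) = 5.440000
  k2 = f(0.150000, -1.184000) = 3.816160
  p ← -2.000000 + 0.3·3.816160 = -0.855152
t=0.300000, p=-0.855152:
  k1 = f(0.300000, -0.855152) = 3.161752
  k2 = f(0.450000, -0.380889) = 2.217969
  p ← -0.855152 + 0.3·2.217969 = -0.189761
p(0.6) ≈ -0.1898

-0.1898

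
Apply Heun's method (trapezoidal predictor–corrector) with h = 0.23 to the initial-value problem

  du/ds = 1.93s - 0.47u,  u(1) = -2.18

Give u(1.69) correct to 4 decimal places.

-0.0241

Heun: k1 = f(s_n, u_n); k2 = f(s_n + h, u_n + h·k1); u_{n+1} = u_n + (h/2)·(k1 + k2).
s=1.000000, u=-2.180000:
  k1 = f(1.000000, -2.180000) = 2.954600
  k2 = f(1.230000, -1.500442) = 3.079108
  u ← -2.180000 + (0.23/2)·(2.954600 + 3.079108) = -1.486124
s=1.230000, u=-1.486124:
  k1 = f(1.230000, -1.486124) = 3.072378
  k2 = f(1.460000, -0.779477) = 3.184154
  u ← -1.486124 + (0.23/2)·(3.072378 + 3.184154) = -0.766622
s=1.460000, u=-0.766622:
  k1 = f(1.460000, -0.766622) = 3.178113
  k2 = f(1.690000, -0.035657) = 3.278459
  u ← -0.766622 + (0.23/2)·(3.178113 + 3.278459) = -0.024117
u(1.69) ≈ -0.0241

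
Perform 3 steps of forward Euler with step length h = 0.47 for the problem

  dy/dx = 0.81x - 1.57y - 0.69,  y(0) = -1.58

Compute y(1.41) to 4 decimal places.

Euler: y_{n+1} = y_n + h·f(x_n, y_n).
x=0.000000, y=-1.580000: f=1.790600 → y ← -1.580000 + 0.47·1.790600 = -0.738418
x=0.470000, y=-0.738418: f=0.850016 → y ← -0.738418 + 0.47·0.850016 = -0.338910
x=0.940000, y=-0.338910: f=0.603489 → y ← -0.338910 + 0.47·0.603489 = -0.055270
y(1.41) ≈ -0.0553

-0.0553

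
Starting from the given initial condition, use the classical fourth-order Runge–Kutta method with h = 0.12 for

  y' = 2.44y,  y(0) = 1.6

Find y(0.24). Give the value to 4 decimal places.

2.8736

RK4: k1 = f(t_n, y_n); k2 = f(t_n + h/2, y_n + (h/2)·k1); k3 = f(t_n + h/2, y_n + (h/2)·k2); k4 = f(t_n + h, y_n + h·k3); y_{n+1} = y_n + (h/6)·(k1 + 2k2 + 2k3 + k4).
t=0.000000, y=1.600000:
  k1 = f(0.000000, 1.600000) = 3.904000
  k2 = f(0.060000, 1.834240) = 4.475546
  k3 = f(0.060000, 1.868533) = 4.559220
  k4 = f(0.120000, 2.147106) = 5.238940
  y ← 1.600000 + (0.12/6)·(k1 + 2k2 + 2k3 + k4) = 2.144249
t=0.120000, y=2.144249:
  k1 = f(0.120000, 2.144249) = 5.231969
  k2 = f(0.180000, 2.458168) = 5.997929
  k3 = f(0.180000, 2.504125) = 6.110065
  k4 = f(0.240000, 2.877457) = 7.020996
  y ← 2.144249 + (0.12/6)·(k1 + 2k2 + 2k3 + k4) = 2.873628
y(0.24) ≈ 2.8736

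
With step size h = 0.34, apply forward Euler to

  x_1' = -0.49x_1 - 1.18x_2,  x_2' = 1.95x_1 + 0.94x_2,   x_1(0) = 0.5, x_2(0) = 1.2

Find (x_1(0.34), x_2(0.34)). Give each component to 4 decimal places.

-0.0647, 1.9150

Euler on (x_1,x_2): x_1_{n+1} = x_1_n + h·x_1', x_2_{n+1} = x_2_n + h·x_2'.
0.000000: (0.500000, 1.200000); f=(-1.661000, 2.103000) → (-0.064740, 1.915020)
(x_1(0.34), x_2(0.34)) ≈ (-0.0647, 1.9150)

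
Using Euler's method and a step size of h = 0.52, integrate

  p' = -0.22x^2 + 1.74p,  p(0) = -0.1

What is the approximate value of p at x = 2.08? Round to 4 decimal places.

-1.9428

Euler: p_{n+1} = p_n + h·f(x_n, p_n).
x=0.000000, p=-0.100000: f=-0.174000 → p ← -0.100000 + 0.52·(-0.174000) = -0.190480
x=0.520000, p=-0.190480: f=-0.390923 → p ← -0.190480 + 0.52·(-0.390923) = -0.393760
x=1.040000, p=-0.393760: f=-0.923095 → p ← -0.393760 + 0.52·(-0.923095) = -0.873769
x=1.560000, p=-0.873769: f=-2.055750 → p ← -0.873769 + 0.52·(-2.055750) = -1.942759
p(2.08) ≈ -1.9428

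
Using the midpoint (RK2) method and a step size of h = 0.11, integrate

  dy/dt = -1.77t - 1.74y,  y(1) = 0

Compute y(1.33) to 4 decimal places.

Midpoint: k1 = f(t_n, y_n); k2 = f(t_n + h/2, y_n + (h/2)·k1); y_{n+1} = y_n + h·k2.
t=1.000000, y=0.000000:
  k1 = f(1.000000, 0.000000) = -1.770000
  k2 = f(1.055000, -0.097350) = -1.697961
  y ← 0.000000 + 0.11·(-1.697961) = -0.186776
t=1.110000, y=-0.186776:
  k1 = f(1.110000, -0.186776) = -1.639710
  k2 = f(1.165000, -0.276960) = -1.580140
  y ← -0.186776 + 0.11·(-1.580140) = -0.360591
t=1.220000, y=-0.360591:
  k1 = f(1.220000, -0.360591) = -1.531971
  k2 = f(1.275000, -0.444850) = -1.482712
  y ← -0.360591 + 0.11·(-1.482712) = -0.523689
y(1.33) ≈ -0.5237

-0.5237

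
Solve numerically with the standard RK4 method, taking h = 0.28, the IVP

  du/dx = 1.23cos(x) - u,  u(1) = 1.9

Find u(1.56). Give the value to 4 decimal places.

RK4: k1 = f(x_n, u_n); k2 = f(x_n + h/2, u_n + (h/2)·k1); k3 = f(x_n + h/2, u_n + (h/2)·k2); k4 = f(x_n + h, u_n + h·k3); u_{n+1} = u_n + (h/6)·(k1 + 2k2 + 2k3 + k4).
x=1.000000, u=1.900000:
  k1 = f(1.000000, 1.900000) = -1.235428
  k2 = f(1.140000, 1.727040) = -1.213399
  k3 = f(1.140000, 1.730124) = -1.216483
  k4 = f(1.280000, 1.559385) = -1.206725
  u ← 1.900000 + (0.28/6)·(k1 + 2k2 + 2k3 + k4) = 1.559244
x=1.280000, u=1.559244:
  k1 = f(1.280000, 1.559244) = -1.206584
  k2 = f(1.420000, 1.390322) = -1.205545
  k3 = f(1.420000, 1.390468) = -1.205690
  k4 = f(1.560000, 1.221651) = -1.208371
  u ← 1.559244 + (0.28/6)·(k1 + 2k2 + 2k3 + k4) = 1.221497
u(1.56) ≈ 1.2215

1.2215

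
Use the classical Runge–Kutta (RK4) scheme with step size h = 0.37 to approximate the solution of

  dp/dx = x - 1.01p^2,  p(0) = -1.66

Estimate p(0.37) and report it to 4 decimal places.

RK4: k1 = f(x_n, p_n); k2 = f(x_n + h/2, p_n + (h/2)·k1); k3 = f(x_n + h/2, p_n + (h/2)·k2); k4 = f(x_n + h, p_n + h·k3); p_{n+1} = p_n + (h/6)·(k1 + 2k2 + 2k3 + k4).
x=0.000000, p=-1.660000:
  k1 = f(0.000000, -1.660000) = -2.783156
  k2 = f(0.185000, -2.174884) = -4.592421
  k3 = f(0.185000, -2.509598) = -6.176062
  k4 = f(0.370000, -3.945143) = -15.349795
  p ← -1.660000 + (0.37/6)·(k1 + 2k2 + 2k3 + k4) = -4.106312
p(0.37) ≈ -4.1063

-4.1063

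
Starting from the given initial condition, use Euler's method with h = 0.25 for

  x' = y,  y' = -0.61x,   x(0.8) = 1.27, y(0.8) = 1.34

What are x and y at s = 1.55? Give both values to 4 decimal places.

Euler on (x,y): x_{n+1} = x_n + h·x', y_{n+1} = y_n + h·y'.
0.800000: (1.270000, 1.340000); f=(1.340000, -0.774700) → (1.605000, 1.146325)
1.050000: (1.605000, 1.146325); f=(1.146325, -0.979050) → (1.891581, 0.901563)
1.300000: (1.891581, 0.901563); f=(0.901563, -1.153865) → (2.116972, 0.613096)
(x(1.55), y(1.55)) ≈ (2.1170, 0.6131)

2.1170, 0.6131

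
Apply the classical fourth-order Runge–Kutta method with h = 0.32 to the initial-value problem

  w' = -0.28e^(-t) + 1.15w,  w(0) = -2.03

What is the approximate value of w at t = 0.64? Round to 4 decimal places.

RK4: k1 = f(t_n, w_n); k2 = f(t_n + h/2, w_n + (h/2)·k1); k3 = f(t_n + h/2, w_n + (h/2)·k2); k4 = f(t_n + h, w_n + h·k3); w_{n+1} = w_n + (h/6)·(k1 + 2k2 + 2k3 + k4).
t=0.000000, w=-2.030000:
  k1 = f(0.000000, -2.030000) = -2.614500
  k2 = f(0.160000, -2.448320) = -3.054168
  k3 = f(0.160000, -2.518667) = -3.135067
  k4 = f(0.320000, -3.033222) = -3.691526
  w ← -2.030000 + (0.32/6)·(k1 + 2k2 + 2k3 + k4) = -3.026507
t=0.320000, w=-3.026507:
  k1 = f(0.320000, -3.026507) = -3.683804
  k2 = f(0.480000, -3.615915) = -4.331562
  k3 = f(0.480000, -3.719556) = -4.450749
  k4 = f(0.640000, -4.450746) = -5.266000
  w ← -3.026507 + (0.32/6)·(k1 + 2k2 + 2k3 + k4) = -4.440609
w(0.64) ≈ -4.4406

-4.4406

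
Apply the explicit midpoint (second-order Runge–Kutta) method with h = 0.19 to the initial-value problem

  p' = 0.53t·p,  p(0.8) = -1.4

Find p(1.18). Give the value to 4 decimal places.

Midpoint: k1 = f(t_n, p_n); k2 = f(t_n + h/2, p_n + (h/2)·k1); p_{n+1} = p_n + h·k2.
t=0.800000, p=-1.400000:
  k1 = f(0.800000, -1.400000) = -0.593600
  k2 = f(0.895000, -1.456392) = -0.690840
  p ← -1.400000 + 0.19·(-0.690840) = -1.531260
t=0.990000, p=-1.531260:
  k1 = f(0.990000, -1.531260) = -0.803452
  k2 = f(1.085000, -1.607587) = -0.924443
  p ← -1.531260 + 0.19·(-0.924443) = -1.706904
p(1.18) ≈ -1.7069

-1.7069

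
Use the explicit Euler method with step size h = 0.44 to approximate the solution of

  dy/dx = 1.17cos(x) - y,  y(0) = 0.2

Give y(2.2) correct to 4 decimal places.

0.2210

Euler: y_{n+1} = y_n + h·f(x_n, y_n).
x=0.000000, y=0.200000: f=0.970000 → y ← 0.200000 + 0.44·0.970000 = 0.626800
x=0.440000, y=0.626800: f=0.431759 → y ← 0.626800 + 0.44·0.431759 = 0.816774
x=0.880000, y=0.816774: f=-0.071307 → y ← 0.816774 + 0.44·(-0.071307) = 0.785399
x=1.320000, y=0.785399: f=-0.495034 → y ← 0.785399 + 0.44·(-0.495034) = 0.567584
x=1.760000, y=0.567584: f=-0.787634 → y ← 0.567584 + 0.44·(-0.787634) = 0.221025
y(2.2) ≈ 0.2210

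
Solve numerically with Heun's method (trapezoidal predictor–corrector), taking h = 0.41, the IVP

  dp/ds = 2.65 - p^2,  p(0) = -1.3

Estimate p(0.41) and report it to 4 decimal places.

Heun: k1 = f(s_n, p_n); k2 = f(s_n + h, p_n + h·k1); p_{n+1} = p_n + (h/2)·(k1 + k2).
s=0.000000, p=-1.300000:
  k1 = f(0.000000, -1.300000) = 0.960000
  k2 = f(0.410000, -0.906400) = 1.828439
  p ← -1.300000 + (0.41/2)·(0.960000 + 1.828439) = -0.728370
p(0.41) ≈ -0.7284

-0.7284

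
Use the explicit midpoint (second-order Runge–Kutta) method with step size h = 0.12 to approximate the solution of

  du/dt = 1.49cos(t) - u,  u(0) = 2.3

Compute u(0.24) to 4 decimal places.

Midpoint: k1 = f(t_n, u_n); k2 = f(t_n + h/2, u_n + (h/2)·k1); u_{n+1} = u_n + h·k2.
t=0.000000, u=2.300000:
  k1 = f(0.000000, 2.300000) = -0.810000
  k2 = f(0.060000, 2.251400) = -0.764081
  u ← 2.300000 + 0.12·(-0.764081) = 2.208310
t=0.120000, u=2.208310:
  k1 = f(0.120000, 2.208310) = -0.729025
  k2 = f(0.180000, 2.164569) = -0.698642
  u ← 2.208310 + 0.12·(-0.698642) = 2.124473
u(0.24) ≈ 2.1245

2.1245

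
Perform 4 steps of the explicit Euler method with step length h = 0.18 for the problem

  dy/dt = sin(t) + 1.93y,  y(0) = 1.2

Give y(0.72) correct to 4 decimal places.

Euler: y_{n+1} = y_n + h·f(t_n, y_n).
t=0.000000, y=1.200000: f=2.316000 → y ← 1.200000 + 0.18·2.316000 = 1.616880
t=0.180000, y=1.616880: f=3.299608 → y ← 1.616880 + 0.18·3.299608 = 2.210809
t=0.360000, y=2.210809: f=4.619136 → y ← 2.210809 + 0.18·4.619136 = 3.042254
t=0.540000, y=3.042254: f=6.385686 → y ← 3.042254 + 0.18·6.385686 = 4.191678
y(0.72) ≈ 4.1917

4.1917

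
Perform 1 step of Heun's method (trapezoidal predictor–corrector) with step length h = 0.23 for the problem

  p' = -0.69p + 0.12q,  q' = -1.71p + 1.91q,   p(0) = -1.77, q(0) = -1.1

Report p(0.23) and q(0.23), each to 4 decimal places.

-1.5364, -0.8896

Heun on (p,q): k1 = f(x_n, state_n); k2 = f(x_n + h, state_n + h·k1); state_{n+1} = state_n + (h/2)·(k1 + k2).
0.000000: (-1.770000, -1.100000)
  k1 = (1.089300, 0.925700)
  predictor → (-1.519461, -0.887089)
  k2 = (0.941977, 0.903938)
  → (-1.536403, -0.889592)
(p(0.23), q(0.23)) ≈ (-1.5364, -0.8896)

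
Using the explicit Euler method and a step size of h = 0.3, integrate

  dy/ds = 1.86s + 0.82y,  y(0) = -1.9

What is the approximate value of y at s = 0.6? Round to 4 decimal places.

Euler: y_{n+1} = y_n + h·f(s_n, y_n).
s=0.000000, y=-1.900000: f=-1.558000 → y ← -1.900000 + 0.3·(-1.558000) = -2.367400
s=0.300000, y=-2.367400: f=-1.383268 → y ← -2.367400 + 0.3·(-1.383268) = -2.782380
y(0.6) ≈ -2.7824

-2.7824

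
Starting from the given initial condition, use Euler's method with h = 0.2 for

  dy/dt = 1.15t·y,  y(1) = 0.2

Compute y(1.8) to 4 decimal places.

Euler: y_{n+1} = y_n + h·f(t_n, y_n).
t=1.000000, y=0.200000: f=0.230000 → y ← 0.200000 + 0.2·0.230000 = 0.246000
t=1.200000, y=0.246000: f=0.339480 → y ← 0.246000 + 0.2·0.339480 = 0.313896
t=1.400000, y=0.313896: f=0.505373 → y ← 0.313896 + 0.2·0.505373 = 0.414971
t=1.600000, y=0.414971: f=0.763546 → y ← 0.414971 + 0.2·0.763546 = 0.567680
y(1.8) ≈ 0.5677

0.5677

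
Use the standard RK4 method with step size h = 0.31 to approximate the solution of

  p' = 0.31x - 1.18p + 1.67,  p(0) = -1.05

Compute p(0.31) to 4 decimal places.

RK4: k1 = f(x_n, p_n); k2 = f(x_n + h/2, p_n + (h/2)·k1); k3 = f(x_n + h/2, p_n + (h/2)·k2); k4 = f(x_n + h, p_n + h·k3); p_{n+1} = p_n + (h/6)·(k1 + 2k2 + 2k3 + k4).
x=0.000000, p=-1.050000:
  k1 = f(0.000000, -1.050000) = 2.909000
  k2 = f(0.155000, -0.599105) = 2.424994
  k3 = f(0.155000, -0.674126) = 2.513519
  k4 = f(0.310000, -0.270809) = 2.085655
  p ← -1.050000 + (0.31/6)·(k1 + 2k2 + 2k3 + k4) = -0.281630
p(0.31) ≈ -0.2816

-0.2816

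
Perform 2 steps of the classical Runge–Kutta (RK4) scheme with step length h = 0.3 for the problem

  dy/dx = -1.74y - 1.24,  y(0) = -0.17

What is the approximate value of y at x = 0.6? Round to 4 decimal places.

RK4: k1 = f(x_n, y_n); k2 = f(x_n + h/2, y_n + (h/2)·k1); k3 = f(x_n + h/2, y_n + (h/2)·k2); k4 = f(x_n + h, y_n + h·k3); y_{n+1} = y_n + (h/6)·(k1 + 2k2 + 2k3 + k4).
x=0.000000, y=-0.170000:
  k1 = f(0.000000, -0.170000) = -0.944200
  k2 = f(0.150000, -0.311630) = -0.697764
  k3 = f(0.150000, -0.274665) = -0.762084
  k4 = f(0.300000, -0.398625) = -0.546392
  y ← -0.170000 + (0.3/6)·(k1 + 2k2 + 2k3 + k4) = -0.390514
x=0.300000, y=-0.390514:
  k1 = f(0.300000, -0.390514) = -0.560505
  k2 = f(0.450000, -0.474590) = -0.414213
  k3 = f(0.450000, -0.452646) = -0.452395
  k4 = f(0.600000, -0.526233) = -0.324355
  y ← -0.390514 + (0.3/6)·(k1 + 2k2 + 2k3 + k4) = -0.521418
y(0.6) ≈ -0.5214

-0.5214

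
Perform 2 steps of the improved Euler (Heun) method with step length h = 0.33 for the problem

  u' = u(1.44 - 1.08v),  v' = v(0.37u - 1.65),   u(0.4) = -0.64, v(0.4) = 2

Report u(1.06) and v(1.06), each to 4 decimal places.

Heun on (u,v): k1 = f(x_n, state_n); k2 = f(x_n + h, state_n + h·k1); state_{n+1} = state_n + (h/2)·(k1 + k2).
0.400000: (-0.640000, 2.000000)
  k1 = (0.460800, -3.773600)
  predictor → (-0.487936, 0.754712)
  k2 = (-0.304917, -1.381528)
  → (-0.614279, 1.149404)
0.730000: (-0.614279, 1.149404)
  k1 = (-0.122023, -2.157757)
  predictor → (-0.654547, 0.437344)
  k2 = (-0.633384, -0.827535)
  → (-0.738921, 0.656831)
(u(1.06), v(1.06)) ≈ (-0.7389, 0.6568)

-0.7389, 0.6568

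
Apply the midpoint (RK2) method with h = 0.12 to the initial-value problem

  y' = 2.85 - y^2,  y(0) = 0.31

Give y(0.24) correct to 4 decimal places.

0.8953

Midpoint: k1 = f(t_n, y_n); k2 = f(t_n + h/2, y_n + (h/2)·k1); y_{n+1} = y_n + h·k2.
t=0.000000, y=0.310000:
  k1 = f(0.000000, 0.310000) = 2.753900
  k2 = f(0.060000, 0.475234) = 2.624153
  y ← 0.310000 + 0.12·2.624153 = 0.624898
t=0.120000, y=0.624898:
  k1 = f(0.120000, 0.624898) = 2.459502
  k2 = f(0.180000, 0.772468) = 2.253293
  y ← 0.624898 + 0.12·2.253293 = 0.895293
y(0.24) ≈ 0.8953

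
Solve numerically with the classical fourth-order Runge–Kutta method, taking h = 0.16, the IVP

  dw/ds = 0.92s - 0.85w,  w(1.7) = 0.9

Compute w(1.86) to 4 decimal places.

RK4: k1 = f(s_n, w_n); k2 = f(s_n + h/2, w_n + (h/2)·k1); k3 = f(s_n + h/2, w_n + (h/2)·k2); k4 = f(s_n + h, w_n + h·k3); w_{n+1} = w_n + (h/6)·(k1 + 2k2 + 2k3 + k4).
s=1.700000, w=0.900000:
  k1 = f(1.700000, 0.900000) = 0.799000
  k2 = f(1.780000, 0.963920) = 0.818268
  k3 = f(1.780000, 0.965461) = 0.816958
  k4 = f(1.860000, 1.030713) = 0.835094
  w ← 0.900000 + (0.16/6)·(k1 + 2k2 + 2k3 + k4) = 1.030788
w(1.86) ≈ 1.0308

1.0308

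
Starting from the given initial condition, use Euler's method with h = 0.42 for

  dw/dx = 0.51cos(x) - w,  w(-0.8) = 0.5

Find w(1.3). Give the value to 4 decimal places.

0.4083

Euler: w_{n+1} = w_n + h·f(x_n, w_n).
x=-0.800000, w=0.500000: f=-0.144680 → w ← 0.500000 + 0.42·(-0.144680) = 0.439235
x=-0.380000, w=0.439235: f=0.034384 → w ← 0.439235 + 0.42·0.034384 = 0.453676
x=0.040000, w=0.453676: f=0.055916 → w ← 0.453676 + 0.42·0.055916 = 0.477161
x=0.460000, w=0.477161: f=-0.020174 → w ← 0.477161 + 0.42·(-0.020174) = 0.468688
x=0.880000, w=0.468688: f=-0.143741 → w ← 0.468688 + 0.42·(-0.143741) = 0.408317
w(1.3) ≈ 0.4083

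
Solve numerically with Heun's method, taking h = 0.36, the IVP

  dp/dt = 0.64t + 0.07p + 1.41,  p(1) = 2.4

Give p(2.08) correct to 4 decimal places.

5.2698

Heun: k1 = f(t_n, p_n); k2 = f(t_n + h, p_n + h·k1); p_{n+1} = p_n + (h/2)·(k1 + k2).
t=1.000000, p=2.400000:
  k1 = f(1.000000, 2.400000) = 2.218000
  k2 = f(1.360000, 3.198480) = 2.504294
  p ← 2.400000 + (0.36/2)·(2.218000 + 2.504294) = 3.250013
t=1.360000, p=3.250013:
  k1 = f(1.360000, 3.250013) = 2.507901
  k2 = f(1.720000, 4.152857) = 2.801500
  p ← 3.250013 + (0.36/2)·(2.507901 + 2.801500) = 4.205705
t=1.720000, p=4.205705:
  k1 = f(1.720000, 4.205705) = 2.805199
  k2 = f(2.080000, 5.215577) = 3.106290
  p ← 4.205705 + (0.36/2)·(2.805199 + 3.106290) = 5.269773
p(2.08) ≈ 5.2698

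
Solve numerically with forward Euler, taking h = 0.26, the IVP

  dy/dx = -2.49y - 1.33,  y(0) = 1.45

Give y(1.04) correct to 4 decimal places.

-0.5035

Euler: y_{n+1} = y_n + h·f(x_n, y_n).
x=0.000000, y=1.450000: f=-4.940500 → y ← 1.450000 + 0.26·(-4.940500) = 0.165470
x=0.260000, y=0.165470: f=-1.742020 → y ← 0.165470 + 0.26·(-1.742020) = -0.287455
x=0.520000, y=-0.287455: f=-0.614236 → y ← -0.287455 + 0.26·(-0.614236) = -0.447157
x=0.780000, y=-0.447157: f=-0.216580 → y ← -0.447157 + 0.26·(-0.216580) = -0.503467
y(1.04) ≈ -0.5035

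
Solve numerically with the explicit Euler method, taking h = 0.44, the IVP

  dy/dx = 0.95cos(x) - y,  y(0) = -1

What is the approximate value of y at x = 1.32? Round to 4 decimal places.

Euler: y_{n+1} = y_n + h·f(x_n, y_n).
x=0.000000, y=-1.000000: f=1.950000 → y ← -1.000000 + 0.44·1.950000 = -0.142000
x=0.440000, y=-0.142000: f=1.001514 → y ← -0.142000 + 0.44·1.001514 = 0.298666
x=0.880000, y=0.298666: f=0.306627 → y ← 0.298666 + 0.44·0.306627 = 0.433582
y(1.32) ≈ 0.4336

0.4336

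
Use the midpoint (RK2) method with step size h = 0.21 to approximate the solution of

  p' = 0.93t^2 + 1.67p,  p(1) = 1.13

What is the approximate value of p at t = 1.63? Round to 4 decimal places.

Midpoint: k1 = f(t_n, p_n); k2 = f(t_n + h/2, p_n + (h/2)·k1); p_{n+1} = p_n + h·k2.
t=1.000000, p=1.130000:
  k1 = f(1.000000, 1.130000) = 2.817100
  k2 = f(1.105000, 1.425795) = 3.516632
  p ← 1.130000 + 0.21·3.516632 = 1.868493
t=1.210000, p=1.868493:
  k1 = f(1.210000, 1.868493) = 4.481996
  k2 = f(1.315000, 2.339102) = 5.514480
  p ← 1.868493 + 0.21·5.514480 = 3.026533
t=1.420000, p=3.026533:
  k1 = f(1.420000, 3.026533) = 6.929563
  k2 = f(1.525000, 3.754138) = 8.432241
  p ← 3.026533 + 0.21·8.432241 = 4.797304
p(1.63) ≈ 4.7973

4.7973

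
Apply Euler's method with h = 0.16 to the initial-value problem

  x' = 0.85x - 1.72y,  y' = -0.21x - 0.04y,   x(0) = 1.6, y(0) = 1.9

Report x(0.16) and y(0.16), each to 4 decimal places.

1.2947, 1.8341

Euler on (x,y): x_{n+1} = x_n + h·x', y_{n+1} = y_n + h·y'.
0.000000: (1.600000, 1.900000); f=(-1.908000, -0.412000) → (1.294720, 1.834080)
(x(0.16), y(0.16)) ≈ (1.2947, 1.8341)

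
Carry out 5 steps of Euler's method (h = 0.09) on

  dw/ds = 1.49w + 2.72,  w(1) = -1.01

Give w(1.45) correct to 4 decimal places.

Euler: w_{n+1} = w_n + h·f(s_n, w_n).
s=1.000000, w=-1.010000: f=1.215100 → w ← -1.010000 + 0.09·1.215100 = -0.900641
s=1.090000, w=-0.900641: f=1.378045 → w ← -0.900641 + 0.09·1.378045 = -0.776617
s=1.180000, w=-0.776617: f=1.562841 → w ← -0.776617 + 0.09·1.562841 = -0.635961
s=1.270000, w=-0.635961: f=1.772418 → w ← -0.635961 + 0.09·1.772418 = -0.476444
s=1.360000, w=-0.476444: f=2.010099 → w ← -0.476444 + 0.09·2.010099 = -0.295535
w(1.45) ≈ -0.2955

-0.2955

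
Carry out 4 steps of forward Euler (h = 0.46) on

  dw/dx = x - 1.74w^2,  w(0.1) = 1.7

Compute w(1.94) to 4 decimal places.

0.2247

Euler: w_{n+1} = w_n + h·f(x_n, w_n).
x=0.100000, w=1.700000: f=-4.928600 → w ← 1.700000 + 0.46·(-4.928600) = -0.567156
x=0.560000, w=-0.567156: f=0.000301 → w ← -0.567156 + 0.46·0.000301 = -0.567017
x=1.020000, w=-0.567017: f=0.460575 → w ← -0.567017 + 0.46·0.460575 = -0.355153
x=1.480000, w=-0.355153: f=1.260527 → w ← -0.355153 + 0.46·1.260527 = 0.224690
w(1.94) ≈ 0.2247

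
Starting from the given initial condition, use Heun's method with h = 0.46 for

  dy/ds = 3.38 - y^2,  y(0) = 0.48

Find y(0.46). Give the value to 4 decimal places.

1.1261

Heun: k1 = f(s_n, y_n); k2 = f(s_n + h, y_n + h·k1); y_{n+1} = y_n + (h/2)·(k1 + k2).
s=0.000000, y=0.480000:
  k1 = f(0.000000, 0.480000) = 3.149600
  k2 = f(0.460000, 1.928816) = -0.340331
  y ← 0.480000 + (0.46/2)·(3.149600 + (-0.340331)) = 1.126132
y(0.46) ≈ 1.1261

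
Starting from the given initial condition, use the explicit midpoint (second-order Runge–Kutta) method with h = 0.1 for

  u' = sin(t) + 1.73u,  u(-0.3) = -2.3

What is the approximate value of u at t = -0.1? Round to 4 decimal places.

Midpoint: k1 = f(t_n, u_n); k2 = f(t_n + h/2, u_n + (h/2)·k1); u_{n+1} = u_n + h·k2.
t=-0.300000, u=-2.300000:
  k1 = f(-0.300000, -2.300000) = -4.274520
  k2 = f(-0.250000, -2.513726) = -4.596150
  u ← -2.300000 + 0.1·(-4.596150) = -2.759615
t=-0.200000, u=-2.759615:
  k1 = f(-0.200000, -2.759615) = -4.972803
  k2 = f(-0.150000, -3.008255) = -5.353720
  u ← -2.759615 + 0.1·(-5.353720) = -3.294987
u(-0.1) ≈ -3.2950

-3.2950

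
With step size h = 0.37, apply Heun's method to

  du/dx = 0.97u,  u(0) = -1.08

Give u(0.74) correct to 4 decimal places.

-2.1879

Heun: k1 = f(x_n, u_n); k2 = f(x_n + h, u_n + h·k1); u_{n+1} = u_n + (h/2)·(k1 + k2).
x=0.000000, u=-1.080000:
  k1 = f(0.000000, -1.080000) = -1.047600
  k2 = f(0.370000, -1.467612) = -1.423584
  u ← -1.080000 + (0.37/2)·(-1.047600 + (-1.423584)) = -1.537169
x=0.370000, u=-1.537169:
  k1 = f(0.370000, -1.537169) = -1.491054
  k2 = f(0.740000, -2.088859) = -2.026193
  u ← -1.537169 + (0.37/2)·(-1.491054 + (-2.026193)) = -2.187860
u(0.74) ≈ -2.1879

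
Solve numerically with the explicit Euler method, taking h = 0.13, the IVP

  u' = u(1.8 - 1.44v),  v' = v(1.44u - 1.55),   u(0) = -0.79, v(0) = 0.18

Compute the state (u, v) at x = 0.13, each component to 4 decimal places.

-0.9482, 0.1171

Euler on (u,v): u_{n+1} = u_n + h·u', v_{n+1} = v_n + h·v'.
0.000000: (-0.790000, 0.180000); f=(-1.217232, -0.483768) → (-0.948240, 0.117110)
(u(0.13), v(0.13)) ≈ (-0.9482, 0.1171)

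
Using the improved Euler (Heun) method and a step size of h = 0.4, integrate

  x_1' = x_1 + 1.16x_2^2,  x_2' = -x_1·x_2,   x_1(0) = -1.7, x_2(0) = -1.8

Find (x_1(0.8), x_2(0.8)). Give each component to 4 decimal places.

Heun on (x_1,x_2): k1 = f(s_n, state_n); k2 = f(s_n + h, state_n + h·k1); state_{n+1} = state_n + (h/2)·(k1 + k2).
0.000000: (-1.700000, -1.800000)
  k1 = (2.058400, -3.060000)
  predictor → (-0.876640, -3.024000)
  k2 = (9.731068, -2.650959)
  → (0.657894, -2.942192)
0.400000: (0.657894, -2.942192)
  k1 = (10.699426, 1.935649)
  predictor → (4.937664, -2.167932)
  k2 = (10.389582, 10.704520)
  → (4.875695, -0.414158)
(x_1(0.8), x_2(0.8)) ≈ (4.8757, -0.4142)

4.8757, -0.4142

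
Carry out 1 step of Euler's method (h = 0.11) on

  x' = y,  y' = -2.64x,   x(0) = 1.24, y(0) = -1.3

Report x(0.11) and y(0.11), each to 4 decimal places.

1.0970, -1.6601

Euler on (x,y): x_{n+1} = x_n + h·x', y_{n+1} = y_n + h·y'.
0.000000: (1.240000, -1.300000); f=(-1.300000, -3.273600) → (1.097000, -1.660096)
(x(0.11), y(0.11)) ≈ (1.0970, -1.6601)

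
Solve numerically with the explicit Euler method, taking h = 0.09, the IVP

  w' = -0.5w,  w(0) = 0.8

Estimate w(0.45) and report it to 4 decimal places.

0.6355

Euler: w_{n+1} = w_n + h·f(x_n, w_n).
x=0.000000, w=0.800000: f=-0.400000 → w ← 0.800000 + 0.09·(-0.400000) = 0.764000
x=0.090000, w=0.764000: f=-0.382000 → w ← 0.764000 + 0.09·(-0.382000) = 0.729620
x=0.180000, w=0.729620: f=-0.364810 → w ← 0.729620 + 0.09·(-0.364810) = 0.696787
x=0.270000, w=0.696787: f=-0.348394 → w ← 0.696787 + 0.09·(-0.348394) = 0.665432
x=0.360000, w=0.665432: f=-0.332716 → w ← 0.665432 + 0.09·(-0.332716) = 0.635487
w(0.45) ≈ 0.6355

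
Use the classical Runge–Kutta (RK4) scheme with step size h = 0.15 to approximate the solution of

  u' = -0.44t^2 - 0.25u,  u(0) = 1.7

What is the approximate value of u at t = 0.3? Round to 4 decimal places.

1.5733

RK4: k1 = f(t_n, u_n); k2 = f(t_n + h/2, u_n + (h/2)·k1); k3 = f(t_n + h/2, u_n + (h/2)·k2); k4 = f(t_n + h, u_n + h·k3); u_{n+1} = u_n + (h/6)·(k1 + 2k2 + 2k3 + k4).
t=0.000000, u=1.700000:
  k1 = f(0.000000, 1.700000) = -0.425000
  k2 = f(0.075000, 1.668125) = -0.419506
  k3 = f(0.075000, 1.668537) = -0.419609
  k4 = f(0.150000, 1.637059) = -0.419165
  u ← 1.700000 + (0.15/6)·(k1 + 2k2 + 2k3 + k4) = 1.636940
t=0.150000, u=1.636940:
  k1 = f(0.150000, 1.636940) = -0.419135
  k2 = f(0.225000, 1.605505) = -0.423651
  k3 = f(0.225000, 1.605166) = -0.423567
  k4 = f(0.300000, 1.573405) = -0.432951
  u ← 1.636940 + (0.15/6)·(k1 + 2k2 + 2k3 + k4) = 1.573277
u(0.3) ≈ 1.5733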